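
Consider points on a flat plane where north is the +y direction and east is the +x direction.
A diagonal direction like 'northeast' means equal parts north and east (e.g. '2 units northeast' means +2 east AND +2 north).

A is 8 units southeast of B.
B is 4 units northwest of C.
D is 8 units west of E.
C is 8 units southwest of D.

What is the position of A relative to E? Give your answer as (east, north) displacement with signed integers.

Answer: A is at (east=-12, north=-12) relative to E.

Derivation:
Place E at the origin (east=0, north=0).
  D is 8 units west of E: delta (east=-8, north=+0); D at (east=-8, north=0).
  C is 8 units southwest of D: delta (east=-8, north=-8); C at (east=-16, north=-8).
  B is 4 units northwest of C: delta (east=-4, north=+4); B at (east=-20, north=-4).
  A is 8 units southeast of B: delta (east=+8, north=-8); A at (east=-12, north=-12).
Therefore A relative to E: (east=-12, north=-12).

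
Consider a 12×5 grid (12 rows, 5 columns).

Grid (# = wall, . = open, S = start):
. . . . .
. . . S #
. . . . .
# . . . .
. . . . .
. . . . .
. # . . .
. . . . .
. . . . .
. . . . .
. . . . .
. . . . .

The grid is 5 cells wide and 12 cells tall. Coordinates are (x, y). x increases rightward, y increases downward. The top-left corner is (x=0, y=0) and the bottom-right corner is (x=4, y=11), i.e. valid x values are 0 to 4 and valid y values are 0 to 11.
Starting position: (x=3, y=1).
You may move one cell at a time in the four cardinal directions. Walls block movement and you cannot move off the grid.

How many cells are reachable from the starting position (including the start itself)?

BFS flood-fill from (x=3, y=1):
  Distance 0: (x=3, y=1)
  Distance 1: (x=3, y=0), (x=2, y=1), (x=3, y=2)
  Distance 2: (x=2, y=0), (x=4, y=0), (x=1, y=1), (x=2, y=2), (x=4, y=2), (x=3, y=3)
  Distance 3: (x=1, y=0), (x=0, y=1), (x=1, y=2), (x=2, y=3), (x=4, y=3), (x=3, y=4)
  Distance 4: (x=0, y=0), (x=0, y=2), (x=1, y=3), (x=2, y=4), (x=4, y=4), (x=3, y=5)
  Distance 5: (x=1, y=4), (x=2, y=5), (x=4, y=5), (x=3, y=6)
  Distance 6: (x=0, y=4), (x=1, y=5), (x=2, y=6), (x=4, y=6), (x=3, y=7)
  Distance 7: (x=0, y=5), (x=2, y=7), (x=4, y=7), (x=3, y=8)
  Distance 8: (x=0, y=6), (x=1, y=7), (x=2, y=8), (x=4, y=8), (x=3, y=9)
  Distance 9: (x=0, y=7), (x=1, y=8), (x=2, y=9), (x=4, y=9), (x=3, y=10)
  Distance 10: (x=0, y=8), (x=1, y=9), (x=2, y=10), (x=4, y=10), (x=3, y=11)
  Distance 11: (x=0, y=9), (x=1, y=10), (x=2, y=11), (x=4, y=11)
  Distance 12: (x=0, y=10), (x=1, y=11)
  Distance 13: (x=0, y=11)
Total reachable: 57 (grid has 57 open cells total)

Answer: Reachable cells: 57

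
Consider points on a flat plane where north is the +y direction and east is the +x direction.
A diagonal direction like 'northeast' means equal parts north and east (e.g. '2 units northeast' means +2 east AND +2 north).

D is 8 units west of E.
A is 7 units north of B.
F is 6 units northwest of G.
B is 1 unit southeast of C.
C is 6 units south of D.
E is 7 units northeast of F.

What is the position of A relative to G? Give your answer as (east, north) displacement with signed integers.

Place G at the origin (east=0, north=0).
  F is 6 units northwest of G: delta (east=-6, north=+6); F at (east=-6, north=6).
  E is 7 units northeast of F: delta (east=+7, north=+7); E at (east=1, north=13).
  D is 8 units west of E: delta (east=-8, north=+0); D at (east=-7, north=13).
  C is 6 units south of D: delta (east=+0, north=-6); C at (east=-7, north=7).
  B is 1 unit southeast of C: delta (east=+1, north=-1); B at (east=-6, north=6).
  A is 7 units north of B: delta (east=+0, north=+7); A at (east=-6, north=13).
Therefore A relative to G: (east=-6, north=13).

Answer: A is at (east=-6, north=13) relative to G.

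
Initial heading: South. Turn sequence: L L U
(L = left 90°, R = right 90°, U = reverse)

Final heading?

Start: South
  L (left (90° counter-clockwise)) -> East
  L (left (90° counter-clockwise)) -> North
  U (U-turn (180°)) -> South
Final: South

Answer: Final heading: South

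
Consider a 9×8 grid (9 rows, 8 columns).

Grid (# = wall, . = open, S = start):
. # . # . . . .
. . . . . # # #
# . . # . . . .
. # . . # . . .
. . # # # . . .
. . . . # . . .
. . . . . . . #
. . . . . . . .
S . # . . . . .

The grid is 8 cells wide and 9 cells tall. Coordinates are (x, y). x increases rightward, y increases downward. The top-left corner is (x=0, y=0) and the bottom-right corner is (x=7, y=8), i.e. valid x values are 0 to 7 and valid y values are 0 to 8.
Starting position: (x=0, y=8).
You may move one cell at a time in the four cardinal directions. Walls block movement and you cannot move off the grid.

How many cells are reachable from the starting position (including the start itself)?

Answer: Reachable cells: 57

Derivation:
BFS flood-fill from (x=0, y=8):
  Distance 0: (x=0, y=8)
  Distance 1: (x=0, y=7), (x=1, y=8)
  Distance 2: (x=0, y=6), (x=1, y=7)
  Distance 3: (x=0, y=5), (x=1, y=6), (x=2, y=7)
  Distance 4: (x=0, y=4), (x=1, y=5), (x=2, y=6), (x=3, y=7)
  Distance 5: (x=0, y=3), (x=1, y=4), (x=2, y=5), (x=3, y=6), (x=4, y=7), (x=3, y=8)
  Distance 6: (x=3, y=5), (x=4, y=6), (x=5, y=7), (x=4, y=8)
  Distance 7: (x=5, y=6), (x=6, y=7), (x=5, y=8)
  Distance 8: (x=5, y=5), (x=6, y=6), (x=7, y=7), (x=6, y=8)
  Distance 9: (x=5, y=4), (x=6, y=5), (x=7, y=8)
  Distance 10: (x=5, y=3), (x=6, y=4), (x=7, y=5)
  Distance 11: (x=5, y=2), (x=6, y=3), (x=7, y=4)
  Distance 12: (x=4, y=2), (x=6, y=2), (x=7, y=3)
  Distance 13: (x=4, y=1), (x=7, y=2)
  Distance 14: (x=4, y=0), (x=3, y=1)
  Distance 15: (x=5, y=0), (x=2, y=1)
  Distance 16: (x=2, y=0), (x=6, y=0), (x=1, y=1), (x=2, y=2)
  Distance 17: (x=7, y=0), (x=0, y=1), (x=1, y=2), (x=2, y=3)
  Distance 18: (x=0, y=0), (x=3, y=3)
Total reachable: 57 (grid has 57 open cells total)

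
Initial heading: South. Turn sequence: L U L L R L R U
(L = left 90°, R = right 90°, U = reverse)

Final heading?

Answer: Final heading: North

Derivation:
Start: South
  L (left (90° counter-clockwise)) -> East
  U (U-turn (180°)) -> West
  L (left (90° counter-clockwise)) -> South
  L (left (90° counter-clockwise)) -> East
  R (right (90° clockwise)) -> South
  L (left (90° counter-clockwise)) -> East
  R (right (90° clockwise)) -> South
  U (U-turn (180°)) -> North
Final: North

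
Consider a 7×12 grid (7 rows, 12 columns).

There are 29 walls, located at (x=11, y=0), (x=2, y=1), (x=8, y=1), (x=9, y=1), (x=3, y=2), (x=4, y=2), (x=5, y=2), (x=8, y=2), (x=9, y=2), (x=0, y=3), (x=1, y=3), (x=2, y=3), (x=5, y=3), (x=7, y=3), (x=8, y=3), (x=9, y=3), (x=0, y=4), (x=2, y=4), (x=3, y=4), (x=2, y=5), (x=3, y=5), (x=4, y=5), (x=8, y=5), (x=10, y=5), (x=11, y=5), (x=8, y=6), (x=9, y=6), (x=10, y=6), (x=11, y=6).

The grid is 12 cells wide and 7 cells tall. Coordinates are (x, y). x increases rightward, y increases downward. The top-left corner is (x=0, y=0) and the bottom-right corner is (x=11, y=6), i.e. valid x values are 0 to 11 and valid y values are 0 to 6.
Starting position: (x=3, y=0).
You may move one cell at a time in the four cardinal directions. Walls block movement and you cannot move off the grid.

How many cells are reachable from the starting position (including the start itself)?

BFS flood-fill from (x=3, y=0):
  Distance 0: (x=3, y=0)
  Distance 1: (x=2, y=0), (x=4, y=0), (x=3, y=1)
  Distance 2: (x=1, y=0), (x=5, y=0), (x=4, y=1)
  Distance 3: (x=0, y=0), (x=6, y=0), (x=1, y=1), (x=5, y=1)
  Distance 4: (x=7, y=0), (x=0, y=1), (x=6, y=1), (x=1, y=2)
  Distance 5: (x=8, y=0), (x=7, y=1), (x=0, y=2), (x=2, y=2), (x=6, y=2)
  Distance 6: (x=9, y=0), (x=7, y=2), (x=6, y=3)
  Distance 7: (x=10, y=0), (x=6, y=4)
  Distance 8: (x=10, y=1), (x=5, y=4), (x=7, y=4), (x=6, y=5)
  Distance 9: (x=11, y=1), (x=10, y=2), (x=4, y=4), (x=8, y=4), (x=5, y=5), (x=7, y=5), (x=6, y=6)
  Distance 10: (x=11, y=2), (x=4, y=3), (x=10, y=3), (x=9, y=4), (x=5, y=6), (x=7, y=6)
  Distance 11: (x=3, y=3), (x=11, y=3), (x=10, y=4), (x=9, y=5), (x=4, y=6)
  Distance 12: (x=11, y=4), (x=3, y=6)
  Distance 13: (x=2, y=6)
  Distance 14: (x=1, y=6)
  Distance 15: (x=1, y=5), (x=0, y=6)
  Distance 16: (x=1, y=4), (x=0, y=5)
Total reachable: 55 (grid has 55 open cells total)

Answer: Reachable cells: 55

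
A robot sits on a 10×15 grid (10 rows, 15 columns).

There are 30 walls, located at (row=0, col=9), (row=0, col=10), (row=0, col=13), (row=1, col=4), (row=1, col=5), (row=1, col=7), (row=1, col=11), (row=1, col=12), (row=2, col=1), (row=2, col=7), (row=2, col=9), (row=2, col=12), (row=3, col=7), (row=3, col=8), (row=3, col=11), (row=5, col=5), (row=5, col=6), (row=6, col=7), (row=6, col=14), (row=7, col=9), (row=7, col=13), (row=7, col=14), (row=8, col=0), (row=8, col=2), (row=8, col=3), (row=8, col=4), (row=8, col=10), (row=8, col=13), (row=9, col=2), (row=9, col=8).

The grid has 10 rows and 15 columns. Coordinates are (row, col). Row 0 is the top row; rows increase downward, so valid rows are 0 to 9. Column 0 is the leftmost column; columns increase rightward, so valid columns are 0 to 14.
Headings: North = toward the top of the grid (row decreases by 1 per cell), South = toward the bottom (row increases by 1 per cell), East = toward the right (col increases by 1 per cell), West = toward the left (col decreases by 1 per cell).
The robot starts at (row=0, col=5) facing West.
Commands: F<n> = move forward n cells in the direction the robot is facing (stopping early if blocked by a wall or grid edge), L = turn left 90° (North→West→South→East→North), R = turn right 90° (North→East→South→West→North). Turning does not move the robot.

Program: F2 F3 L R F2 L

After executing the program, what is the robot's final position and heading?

Start: (row=0, col=5), facing West
  F2: move forward 2, now at (row=0, col=3)
  F3: move forward 3, now at (row=0, col=0)
  L: turn left, now facing South
  R: turn right, now facing West
  F2: move forward 0/2 (blocked), now at (row=0, col=0)
  L: turn left, now facing South
Final: (row=0, col=0), facing South

Answer: Final position: (row=0, col=0), facing South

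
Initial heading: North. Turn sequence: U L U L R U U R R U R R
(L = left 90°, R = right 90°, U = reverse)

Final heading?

Start: North
  U (U-turn (180°)) -> South
  L (left (90° counter-clockwise)) -> East
  U (U-turn (180°)) -> West
  L (left (90° counter-clockwise)) -> South
  R (right (90° clockwise)) -> West
  U (U-turn (180°)) -> East
  U (U-turn (180°)) -> West
  R (right (90° clockwise)) -> North
  R (right (90° clockwise)) -> East
  U (U-turn (180°)) -> West
  R (right (90° clockwise)) -> North
  R (right (90° clockwise)) -> East
Final: East

Answer: Final heading: East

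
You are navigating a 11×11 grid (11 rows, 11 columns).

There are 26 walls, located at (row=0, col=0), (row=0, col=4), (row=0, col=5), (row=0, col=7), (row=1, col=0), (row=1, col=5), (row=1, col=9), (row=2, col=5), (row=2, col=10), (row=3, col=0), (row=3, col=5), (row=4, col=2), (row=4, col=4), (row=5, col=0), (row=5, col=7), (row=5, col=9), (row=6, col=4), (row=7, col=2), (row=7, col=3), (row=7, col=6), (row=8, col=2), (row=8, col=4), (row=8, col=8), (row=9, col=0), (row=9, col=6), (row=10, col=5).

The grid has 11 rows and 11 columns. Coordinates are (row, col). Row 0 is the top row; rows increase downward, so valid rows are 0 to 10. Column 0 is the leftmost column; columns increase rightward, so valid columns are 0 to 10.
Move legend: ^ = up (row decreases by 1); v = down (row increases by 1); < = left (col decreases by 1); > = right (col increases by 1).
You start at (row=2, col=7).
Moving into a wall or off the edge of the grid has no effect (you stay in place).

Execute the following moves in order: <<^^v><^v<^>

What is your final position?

Answer: Final position: (row=0, col=6)

Derivation:
Start: (row=2, col=7)
  < (left): (row=2, col=7) -> (row=2, col=6)
  < (left): blocked, stay at (row=2, col=6)
  ^ (up): (row=2, col=6) -> (row=1, col=6)
  ^ (up): (row=1, col=6) -> (row=0, col=6)
  v (down): (row=0, col=6) -> (row=1, col=6)
  > (right): (row=1, col=6) -> (row=1, col=7)
  < (left): (row=1, col=7) -> (row=1, col=6)
  ^ (up): (row=1, col=6) -> (row=0, col=6)
  v (down): (row=0, col=6) -> (row=1, col=6)
  < (left): blocked, stay at (row=1, col=6)
  ^ (up): (row=1, col=6) -> (row=0, col=6)
  > (right): blocked, stay at (row=0, col=6)
Final: (row=0, col=6)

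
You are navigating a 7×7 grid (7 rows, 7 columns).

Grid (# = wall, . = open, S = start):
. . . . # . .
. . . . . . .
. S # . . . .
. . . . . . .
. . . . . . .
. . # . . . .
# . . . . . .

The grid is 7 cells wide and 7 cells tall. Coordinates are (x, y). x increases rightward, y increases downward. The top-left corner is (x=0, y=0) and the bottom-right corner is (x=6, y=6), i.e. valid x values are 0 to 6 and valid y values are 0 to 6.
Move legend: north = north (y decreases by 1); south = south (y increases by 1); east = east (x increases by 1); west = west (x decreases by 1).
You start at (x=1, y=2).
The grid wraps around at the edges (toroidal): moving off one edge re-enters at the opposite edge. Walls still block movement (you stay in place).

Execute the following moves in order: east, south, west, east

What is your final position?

Answer: Final position: (x=1, y=3)

Derivation:
Start: (x=1, y=2)
  east (east): blocked, stay at (x=1, y=2)
  south (south): (x=1, y=2) -> (x=1, y=3)
  west (west): (x=1, y=3) -> (x=0, y=3)
  east (east): (x=0, y=3) -> (x=1, y=3)
Final: (x=1, y=3)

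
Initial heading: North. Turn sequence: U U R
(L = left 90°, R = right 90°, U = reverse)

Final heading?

Start: North
  U (U-turn (180°)) -> South
  U (U-turn (180°)) -> North
  R (right (90° clockwise)) -> East
Final: East

Answer: Final heading: East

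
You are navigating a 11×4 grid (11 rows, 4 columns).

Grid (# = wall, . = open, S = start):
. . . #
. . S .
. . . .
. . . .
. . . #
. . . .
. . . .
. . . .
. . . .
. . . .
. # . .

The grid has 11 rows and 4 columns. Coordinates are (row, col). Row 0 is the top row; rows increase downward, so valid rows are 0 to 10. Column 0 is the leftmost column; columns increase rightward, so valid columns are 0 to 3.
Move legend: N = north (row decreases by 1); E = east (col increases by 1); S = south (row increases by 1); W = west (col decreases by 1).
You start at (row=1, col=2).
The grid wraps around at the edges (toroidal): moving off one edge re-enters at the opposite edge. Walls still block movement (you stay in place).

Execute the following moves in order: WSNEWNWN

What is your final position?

Start: (row=1, col=2)
  W (west): (row=1, col=2) -> (row=1, col=1)
  S (south): (row=1, col=1) -> (row=2, col=1)
  N (north): (row=2, col=1) -> (row=1, col=1)
  E (east): (row=1, col=1) -> (row=1, col=2)
  W (west): (row=1, col=2) -> (row=1, col=1)
  N (north): (row=1, col=1) -> (row=0, col=1)
  W (west): (row=0, col=1) -> (row=0, col=0)
  N (north): (row=0, col=0) -> (row=10, col=0)
Final: (row=10, col=0)

Answer: Final position: (row=10, col=0)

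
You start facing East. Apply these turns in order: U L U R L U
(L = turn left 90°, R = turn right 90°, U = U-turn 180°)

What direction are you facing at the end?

Start: East
  U (U-turn (180°)) -> West
  L (left (90° counter-clockwise)) -> South
  U (U-turn (180°)) -> North
  R (right (90° clockwise)) -> East
  L (left (90° counter-clockwise)) -> North
  U (U-turn (180°)) -> South
Final: South

Answer: Final heading: South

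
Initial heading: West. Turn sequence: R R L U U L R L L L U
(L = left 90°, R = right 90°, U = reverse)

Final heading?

Answer: Final heading: West

Derivation:
Start: West
  R (right (90° clockwise)) -> North
  R (right (90° clockwise)) -> East
  L (left (90° counter-clockwise)) -> North
  U (U-turn (180°)) -> South
  U (U-turn (180°)) -> North
  L (left (90° counter-clockwise)) -> West
  R (right (90° clockwise)) -> North
  L (left (90° counter-clockwise)) -> West
  L (left (90° counter-clockwise)) -> South
  L (left (90° counter-clockwise)) -> East
  U (U-turn (180°)) -> West
Final: West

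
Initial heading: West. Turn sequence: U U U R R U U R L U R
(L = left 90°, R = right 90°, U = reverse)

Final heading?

Answer: Final heading: South

Derivation:
Start: West
  U (U-turn (180°)) -> East
  U (U-turn (180°)) -> West
  U (U-turn (180°)) -> East
  R (right (90° clockwise)) -> South
  R (right (90° clockwise)) -> West
  U (U-turn (180°)) -> East
  U (U-turn (180°)) -> West
  R (right (90° clockwise)) -> North
  L (left (90° counter-clockwise)) -> West
  U (U-turn (180°)) -> East
  R (right (90° clockwise)) -> South
Final: South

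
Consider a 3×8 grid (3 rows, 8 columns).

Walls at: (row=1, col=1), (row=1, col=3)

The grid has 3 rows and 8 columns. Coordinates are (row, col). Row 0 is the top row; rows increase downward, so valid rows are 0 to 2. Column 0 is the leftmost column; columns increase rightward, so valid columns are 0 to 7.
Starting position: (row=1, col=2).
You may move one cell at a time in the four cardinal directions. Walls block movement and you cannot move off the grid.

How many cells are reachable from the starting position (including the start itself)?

Answer: Reachable cells: 22

Derivation:
BFS flood-fill from (row=1, col=2):
  Distance 0: (row=1, col=2)
  Distance 1: (row=0, col=2), (row=2, col=2)
  Distance 2: (row=0, col=1), (row=0, col=3), (row=2, col=1), (row=2, col=3)
  Distance 3: (row=0, col=0), (row=0, col=4), (row=2, col=0), (row=2, col=4)
  Distance 4: (row=0, col=5), (row=1, col=0), (row=1, col=4), (row=2, col=5)
  Distance 5: (row=0, col=6), (row=1, col=5), (row=2, col=6)
  Distance 6: (row=0, col=7), (row=1, col=6), (row=2, col=7)
  Distance 7: (row=1, col=7)
Total reachable: 22 (grid has 22 open cells total)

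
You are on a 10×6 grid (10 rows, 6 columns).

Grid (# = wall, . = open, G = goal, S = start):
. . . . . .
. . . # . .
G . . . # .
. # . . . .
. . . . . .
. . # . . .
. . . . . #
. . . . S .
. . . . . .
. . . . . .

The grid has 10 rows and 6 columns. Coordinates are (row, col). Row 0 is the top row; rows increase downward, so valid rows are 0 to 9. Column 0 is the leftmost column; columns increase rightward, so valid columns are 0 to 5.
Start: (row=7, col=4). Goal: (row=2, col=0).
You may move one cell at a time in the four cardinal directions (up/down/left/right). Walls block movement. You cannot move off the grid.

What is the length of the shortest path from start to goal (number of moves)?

BFS from (row=7, col=4) until reaching (row=2, col=0):
  Distance 0: (row=7, col=4)
  Distance 1: (row=6, col=4), (row=7, col=3), (row=7, col=5), (row=8, col=4)
  Distance 2: (row=5, col=4), (row=6, col=3), (row=7, col=2), (row=8, col=3), (row=8, col=5), (row=9, col=4)
  Distance 3: (row=4, col=4), (row=5, col=3), (row=5, col=5), (row=6, col=2), (row=7, col=1), (row=8, col=2), (row=9, col=3), (row=9, col=5)
  Distance 4: (row=3, col=4), (row=4, col=3), (row=4, col=5), (row=6, col=1), (row=7, col=0), (row=8, col=1), (row=9, col=2)
  Distance 5: (row=3, col=3), (row=3, col=5), (row=4, col=2), (row=5, col=1), (row=6, col=0), (row=8, col=0), (row=9, col=1)
  Distance 6: (row=2, col=3), (row=2, col=5), (row=3, col=2), (row=4, col=1), (row=5, col=0), (row=9, col=0)
  Distance 7: (row=1, col=5), (row=2, col=2), (row=4, col=0)
  Distance 8: (row=0, col=5), (row=1, col=2), (row=1, col=4), (row=2, col=1), (row=3, col=0)
  Distance 9: (row=0, col=2), (row=0, col=4), (row=1, col=1), (row=2, col=0)  <- goal reached here
One shortest path (9 moves): (row=7, col=4) -> (row=7, col=3) -> (row=7, col=2) -> (row=7, col=1) -> (row=7, col=0) -> (row=6, col=0) -> (row=5, col=0) -> (row=4, col=0) -> (row=3, col=0) -> (row=2, col=0)

Answer: Shortest path length: 9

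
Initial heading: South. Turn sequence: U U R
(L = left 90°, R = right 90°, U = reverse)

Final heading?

Start: South
  U (U-turn (180°)) -> North
  U (U-turn (180°)) -> South
  R (right (90° clockwise)) -> West
Final: West

Answer: Final heading: West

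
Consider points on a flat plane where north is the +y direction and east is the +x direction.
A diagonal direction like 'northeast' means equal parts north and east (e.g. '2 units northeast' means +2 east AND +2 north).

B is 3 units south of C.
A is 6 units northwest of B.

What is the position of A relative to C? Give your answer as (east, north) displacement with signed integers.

Place C at the origin (east=0, north=0).
  B is 3 units south of C: delta (east=+0, north=-3); B at (east=0, north=-3).
  A is 6 units northwest of B: delta (east=-6, north=+6); A at (east=-6, north=3).
Therefore A relative to C: (east=-6, north=3).

Answer: A is at (east=-6, north=3) relative to C.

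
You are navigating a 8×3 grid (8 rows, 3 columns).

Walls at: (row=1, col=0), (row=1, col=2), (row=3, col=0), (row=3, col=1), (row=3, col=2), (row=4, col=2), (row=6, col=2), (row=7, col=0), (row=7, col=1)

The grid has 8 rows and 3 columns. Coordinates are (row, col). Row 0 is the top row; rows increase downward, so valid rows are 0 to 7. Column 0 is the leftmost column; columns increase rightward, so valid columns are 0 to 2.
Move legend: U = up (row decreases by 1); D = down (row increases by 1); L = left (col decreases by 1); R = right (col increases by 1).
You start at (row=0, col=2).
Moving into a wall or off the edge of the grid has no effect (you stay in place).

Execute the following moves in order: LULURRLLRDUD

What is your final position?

Start: (row=0, col=2)
  L (left): (row=0, col=2) -> (row=0, col=1)
  U (up): blocked, stay at (row=0, col=1)
  L (left): (row=0, col=1) -> (row=0, col=0)
  U (up): blocked, stay at (row=0, col=0)
  R (right): (row=0, col=0) -> (row=0, col=1)
  R (right): (row=0, col=1) -> (row=0, col=2)
  L (left): (row=0, col=2) -> (row=0, col=1)
  L (left): (row=0, col=1) -> (row=0, col=0)
  R (right): (row=0, col=0) -> (row=0, col=1)
  D (down): (row=0, col=1) -> (row=1, col=1)
  U (up): (row=1, col=1) -> (row=0, col=1)
  D (down): (row=0, col=1) -> (row=1, col=1)
Final: (row=1, col=1)

Answer: Final position: (row=1, col=1)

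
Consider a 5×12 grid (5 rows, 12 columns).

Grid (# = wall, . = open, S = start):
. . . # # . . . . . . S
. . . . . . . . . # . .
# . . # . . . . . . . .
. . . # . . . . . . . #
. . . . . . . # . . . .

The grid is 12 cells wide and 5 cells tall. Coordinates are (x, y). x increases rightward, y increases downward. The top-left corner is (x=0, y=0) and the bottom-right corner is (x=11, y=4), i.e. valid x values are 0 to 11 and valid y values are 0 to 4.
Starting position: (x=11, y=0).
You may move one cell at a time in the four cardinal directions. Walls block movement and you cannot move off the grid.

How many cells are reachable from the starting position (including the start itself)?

Answer: Reachable cells: 52

Derivation:
BFS flood-fill from (x=11, y=0):
  Distance 0: (x=11, y=0)
  Distance 1: (x=10, y=0), (x=11, y=1)
  Distance 2: (x=9, y=0), (x=10, y=1), (x=11, y=2)
  Distance 3: (x=8, y=0), (x=10, y=2)
  Distance 4: (x=7, y=0), (x=8, y=1), (x=9, y=2), (x=10, y=3)
  Distance 5: (x=6, y=0), (x=7, y=1), (x=8, y=2), (x=9, y=3), (x=10, y=4)
  Distance 6: (x=5, y=0), (x=6, y=1), (x=7, y=2), (x=8, y=3), (x=9, y=4), (x=11, y=4)
  Distance 7: (x=5, y=1), (x=6, y=2), (x=7, y=3), (x=8, y=4)
  Distance 8: (x=4, y=1), (x=5, y=2), (x=6, y=3)
  Distance 9: (x=3, y=1), (x=4, y=2), (x=5, y=3), (x=6, y=4)
  Distance 10: (x=2, y=1), (x=4, y=3), (x=5, y=4)
  Distance 11: (x=2, y=0), (x=1, y=1), (x=2, y=2), (x=4, y=4)
  Distance 12: (x=1, y=0), (x=0, y=1), (x=1, y=2), (x=2, y=3), (x=3, y=4)
  Distance 13: (x=0, y=0), (x=1, y=3), (x=2, y=4)
  Distance 14: (x=0, y=3), (x=1, y=4)
  Distance 15: (x=0, y=4)
Total reachable: 52 (grid has 52 open cells total)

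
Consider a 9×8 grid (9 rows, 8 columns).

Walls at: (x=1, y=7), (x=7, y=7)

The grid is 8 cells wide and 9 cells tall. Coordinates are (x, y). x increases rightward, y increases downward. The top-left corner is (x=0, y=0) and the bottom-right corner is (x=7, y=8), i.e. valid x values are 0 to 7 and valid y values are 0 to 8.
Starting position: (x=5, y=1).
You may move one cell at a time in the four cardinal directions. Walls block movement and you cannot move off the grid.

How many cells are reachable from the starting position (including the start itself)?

BFS flood-fill from (x=5, y=1):
  Distance 0: (x=5, y=1)
  Distance 1: (x=5, y=0), (x=4, y=1), (x=6, y=1), (x=5, y=2)
  Distance 2: (x=4, y=0), (x=6, y=0), (x=3, y=1), (x=7, y=1), (x=4, y=2), (x=6, y=2), (x=5, y=3)
  Distance 3: (x=3, y=0), (x=7, y=0), (x=2, y=1), (x=3, y=2), (x=7, y=2), (x=4, y=3), (x=6, y=3), (x=5, y=4)
  Distance 4: (x=2, y=0), (x=1, y=1), (x=2, y=2), (x=3, y=3), (x=7, y=3), (x=4, y=4), (x=6, y=4), (x=5, y=5)
  Distance 5: (x=1, y=0), (x=0, y=1), (x=1, y=2), (x=2, y=3), (x=3, y=4), (x=7, y=4), (x=4, y=5), (x=6, y=5), (x=5, y=6)
  Distance 6: (x=0, y=0), (x=0, y=2), (x=1, y=3), (x=2, y=4), (x=3, y=5), (x=7, y=5), (x=4, y=6), (x=6, y=6), (x=5, y=7)
  Distance 7: (x=0, y=3), (x=1, y=4), (x=2, y=5), (x=3, y=6), (x=7, y=6), (x=4, y=7), (x=6, y=7), (x=5, y=8)
  Distance 8: (x=0, y=4), (x=1, y=5), (x=2, y=6), (x=3, y=7), (x=4, y=8), (x=6, y=8)
  Distance 9: (x=0, y=5), (x=1, y=6), (x=2, y=7), (x=3, y=8), (x=7, y=8)
  Distance 10: (x=0, y=6), (x=2, y=8)
  Distance 11: (x=0, y=7), (x=1, y=8)
  Distance 12: (x=0, y=8)
Total reachable: 70 (grid has 70 open cells total)

Answer: Reachable cells: 70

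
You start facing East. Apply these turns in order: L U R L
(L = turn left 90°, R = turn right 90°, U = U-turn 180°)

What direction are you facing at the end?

Answer: Final heading: South

Derivation:
Start: East
  L (left (90° counter-clockwise)) -> North
  U (U-turn (180°)) -> South
  R (right (90° clockwise)) -> West
  L (left (90° counter-clockwise)) -> South
Final: South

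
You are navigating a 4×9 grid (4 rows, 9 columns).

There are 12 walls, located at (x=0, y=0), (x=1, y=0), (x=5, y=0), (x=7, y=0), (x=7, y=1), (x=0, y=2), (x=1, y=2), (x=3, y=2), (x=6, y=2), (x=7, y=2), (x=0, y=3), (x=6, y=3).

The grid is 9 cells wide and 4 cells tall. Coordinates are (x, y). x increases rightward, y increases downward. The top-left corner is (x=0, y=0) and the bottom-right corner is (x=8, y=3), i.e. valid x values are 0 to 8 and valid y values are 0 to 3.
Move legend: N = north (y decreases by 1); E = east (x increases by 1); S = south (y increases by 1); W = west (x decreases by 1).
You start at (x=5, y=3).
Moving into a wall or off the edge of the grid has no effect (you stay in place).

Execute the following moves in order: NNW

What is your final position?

Answer: Final position: (x=4, y=1)

Derivation:
Start: (x=5, y=3)
  N (north): (x=5, y=3) -> (x=5, y=2)
  N (north): (x=5, y=2) -> (x=5, y=1)
  W (west): (x=5, y=1) -> (x=4, y=1)
Final: (x=4, y=1)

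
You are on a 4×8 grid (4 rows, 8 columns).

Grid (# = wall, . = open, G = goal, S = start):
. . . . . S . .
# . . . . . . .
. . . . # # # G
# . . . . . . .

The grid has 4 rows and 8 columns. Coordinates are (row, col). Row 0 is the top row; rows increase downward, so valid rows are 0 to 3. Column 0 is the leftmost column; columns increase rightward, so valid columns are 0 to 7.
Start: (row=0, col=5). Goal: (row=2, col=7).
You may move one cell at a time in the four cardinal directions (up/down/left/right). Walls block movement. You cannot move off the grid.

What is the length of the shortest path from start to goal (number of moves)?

BFS from (row=0, col=5) until reaching (row=2, col=7):
  Distance 0: (row=0, col=5)
  Distance 1: (row=0, col=4), (row=0, col=6), (row=1, col=5)
  Distance 2: (row=0, col=3), (row=0, col=7), (row=1, col=4), (row=1, col=6)
  Distance 3: (row=0, col=2), (row=1, col=3), (row=1, col=7)
  Distance 4: (row=0, col=1), (row=1, col=2), (row=2, col=3), (row=2, col=7)  <- goal reached here
One shortest path (4 moves): (row=0, col=5) -> (row=0, col=6) -> (row=0, col=7) -> (row=1, col=7) -> (row=2, col=7)

Answer: Shortest path length: 4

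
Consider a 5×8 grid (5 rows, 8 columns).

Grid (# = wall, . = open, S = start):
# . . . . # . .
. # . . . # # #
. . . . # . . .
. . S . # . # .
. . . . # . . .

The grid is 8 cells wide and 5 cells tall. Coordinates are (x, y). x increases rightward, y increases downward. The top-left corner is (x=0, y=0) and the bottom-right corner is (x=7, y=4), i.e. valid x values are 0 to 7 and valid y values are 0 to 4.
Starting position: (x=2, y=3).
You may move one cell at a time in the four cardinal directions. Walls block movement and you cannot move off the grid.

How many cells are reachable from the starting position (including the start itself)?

Answer: Reachable cells: 20

Derivation:
BFS flood-fill from (x=2, y=3):
  Distance 0: (x=2, y=3)
  Distance 1: (x=2, y=2), (x=1, y=3), (x=3, y=3), (x=2, y=4)
  Distance 2: (x=2, y=1), (x=1, y=2), (x=3, y=2), (x=0, y=3), (x=1, y=4), (x=3, y=4)
  Distance 3: (x=2, y=0), (x=3, y=1), (x=0, y=2), (x=0, y=4)
  Distance 4: (x=1, y=0), (x=3, y=0), (x=0, y=1), (x=4, y=1)
  Distance 5: (x=4, y=0)
Total reachable: 20 (grid has 30 open cells total)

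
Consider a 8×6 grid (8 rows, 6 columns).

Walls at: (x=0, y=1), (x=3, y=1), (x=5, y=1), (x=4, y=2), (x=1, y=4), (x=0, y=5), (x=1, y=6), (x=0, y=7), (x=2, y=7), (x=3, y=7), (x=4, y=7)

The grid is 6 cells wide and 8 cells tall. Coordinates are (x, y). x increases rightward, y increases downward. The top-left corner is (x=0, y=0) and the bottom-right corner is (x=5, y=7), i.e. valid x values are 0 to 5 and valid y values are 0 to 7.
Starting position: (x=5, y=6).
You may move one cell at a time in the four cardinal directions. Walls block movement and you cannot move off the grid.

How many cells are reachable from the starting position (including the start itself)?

BFS flood-fill from (x=5, y=6):
  Distance 0: (x=5, y=6)
  Distance 1: (x=5, y=5), (x=4, y=6), (x=5, y=7)
  Distance 2: (x=5, y=4), (x=4, y=5), (x=3, y=6)
  Distance 3: (x=5, y=3), (x=4, y=4), (x=3, y=5), (x=2, y=6)
  Distance 4: (x=5, y=2), (x=4, y=3), (x=3, y=4), (x=2, y=5)
  Distance 5: (x=3, y=3), (x=2, y=4), (x=1, y=5)
  Distance 6: (x=3, y=2), (x=2, y=3)
  Distance 7: (x=2, y=2), (x=1, y=3)
  Distance 8: (x=2, y=1), (x=1, y=2), (x=0, y=3)
  Distance 9: (x=2, y=0), (x=1, y=1), (x=0, y=2), (x=0, y=4)
  Distance 10: (x=1, y=0), (x=3, y=0)
  Distance 11: (x=0, y=0), (x=4, y=0)
  Distance 12: (x=5, y=0), (x=4, y=1)
Total reachable: 35 (grid has 37 open cells total)

Answer: Reachable cells: 35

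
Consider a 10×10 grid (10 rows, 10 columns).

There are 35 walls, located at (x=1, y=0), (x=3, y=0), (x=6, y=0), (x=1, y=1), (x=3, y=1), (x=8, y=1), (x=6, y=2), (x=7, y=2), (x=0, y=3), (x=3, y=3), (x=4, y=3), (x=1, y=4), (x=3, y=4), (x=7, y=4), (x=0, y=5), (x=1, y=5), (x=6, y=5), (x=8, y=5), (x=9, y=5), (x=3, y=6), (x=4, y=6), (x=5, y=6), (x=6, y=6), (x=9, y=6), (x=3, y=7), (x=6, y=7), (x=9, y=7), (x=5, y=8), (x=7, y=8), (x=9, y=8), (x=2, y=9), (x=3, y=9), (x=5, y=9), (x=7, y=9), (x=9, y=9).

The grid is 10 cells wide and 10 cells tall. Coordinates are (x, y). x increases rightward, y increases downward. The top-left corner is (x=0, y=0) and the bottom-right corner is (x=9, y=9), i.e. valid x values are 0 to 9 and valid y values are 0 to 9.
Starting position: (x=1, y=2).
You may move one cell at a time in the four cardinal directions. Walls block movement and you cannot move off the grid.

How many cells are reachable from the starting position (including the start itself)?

BFS flood-fill from (x=1, y=2):
  Distance 0: (x=1, y=2)
  Distance 1: (x=0, y=2), (x=2, y=2), (x=1, y=3)
  Distance 2: (x=0, y=1), (x=2, y=1), (x=3, y=2), (x=2, y=3)
  Distance 3: (x=0, y=0), (x=2, y=0), (x=4, y=2), (x=2, y=4)
  Distance 4: (x=4, y=1), (x=5, y=2), (x=2, y=5)
  Distance 5: (x=4, y=0), (x=5, y=1), (x=5, y=3), (x=3, y=5), (x=2, y=6)
  Distance 6: (x=5, y=0), (x=6, y=1), (x=6, y=3), (x=5, y=4), (x=4, y=5), (x=1, y=6), (x=2, y=7)
  Distance 7: (x=7, y=1), (x=7, y=3), (x=4, y=4), (x=6, y=4), (x=5, y=5), (x=0, y=6), (x=1, y=7), (x=2, y=8)
  Distance 8: (x=7, y=0), (x=8, y=3), (x=0, y=7), (x=1, y=8), (x=3, y=8)
  Distance 9: (x=8, y=0), (x=8, y=2), (x=9, y=3), (x=8, y=4), (x=0, y=8), (x=4, y=8), (x=1, y=9)
  Distance 10: (x=9, y=0), (x=9, y=2), (x=9, y=4), (x=4, y=7), (x=0, y=9), (x=4, y=9)
  Distance 11: (x=9, y=1), (x=5, y=7)
Total reachable: 55 (grid has 65 open cells total)

Answer: Reachable cells: 55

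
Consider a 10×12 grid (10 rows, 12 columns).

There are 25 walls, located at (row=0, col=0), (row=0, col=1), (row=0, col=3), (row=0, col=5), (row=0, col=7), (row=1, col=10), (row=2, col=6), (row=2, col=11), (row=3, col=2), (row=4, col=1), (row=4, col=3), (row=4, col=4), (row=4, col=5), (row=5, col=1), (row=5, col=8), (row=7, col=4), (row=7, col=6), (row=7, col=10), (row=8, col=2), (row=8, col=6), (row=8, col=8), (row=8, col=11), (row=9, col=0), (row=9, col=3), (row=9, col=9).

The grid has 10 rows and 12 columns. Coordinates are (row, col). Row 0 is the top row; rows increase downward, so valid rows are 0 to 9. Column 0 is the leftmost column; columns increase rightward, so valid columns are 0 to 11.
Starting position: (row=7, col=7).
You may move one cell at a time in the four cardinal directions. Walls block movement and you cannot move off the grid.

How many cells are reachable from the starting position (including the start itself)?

BFS flood-fill from (row=7, col=7):
  Distance 0: (row=7, col=7)
  Distance 1: (row=6, col=7), (row=7, col=8), (row=8, col=7)
  Distance 2: (row=5, col=7), (row=6, col=6), (row=6, col=8), (row=7, col=9), (row=9, col=7)
  Distance 3: (row=4, col=7), (row=5, col=6), (row=6, col=5), (row=6, col=9), (row=8, col=9), (row=9, col=6), (row=9, col=8)
  Distance 4: (row=3, col=7), (row=4, col=6), (row=4, col=8), (row=5, col=5), (row=5, col=9), (row=6, col=4), (row=6, col=10), (row=7, col=5), (row=8, col=10), (row=9, col=5)
  Distance 5: (row=2, col=7), (row=3, col=6), (row=3, col=8), (row=4, col=9), (row=5, col=4), (row=5, col=10), (row=6, col=3), (row=6, col=11), (row=8, col=5), (row=9, col=4), (row=9, col=10)
  Distance 6: (row=1, col=7), (row=2, col=8), (row=3, col=5), (row=3, col=9), (row=4, col=10), (row=5, col=3), (row=5, col=11), (row=6, col=2), (row=7, col=3), (row=7, col=11), (row=8, col=4), (row=9, col=11)
  Distance 7: (row=1, col=6), (row=1, col=8), (row=2, col=5), (row=2, col=9), (row=3, col=4), (row=3, col=10), (row=4, col=11), (row=5, col=2), (row=6, col=1), (row=7, col=2), (row=8, col=3)
  Distance 8: (row=0, col=6), (row=0, col=8), (row=1, col=5), (row=1, col=9), (row=2, col=4), (row=2, col=10), (row=3, col=3), (row=3, col=11), (row=4, col=2), (row=6, col=0), (row=7, col=1)
  Distance 9: (row=0, col=9), (row=1, col=4), (row=2, col=3), (row=5, col=0), (row=7, col=0), (row=8, col=1)
  Distance 10: (row=0, col=4), (row=0, col=10), (row=1, col=3), (row=2, col=2), (row=4, col=0), (row=8, col=0), (row=9, col=1)
  Distance 11: (row=0, col=11), (row=1, col=2), (row=2, col=1), (row=3, col=0), (row=9, col=2)
  Distance 12: (row=0, col=2), (row=1, col=1), (row=1, col=11), (row=2, col=0), (row=3, col=1)
  Distance 13: (row=1, col=0)
Total reachable: 95 (grid has 95 open cells total)

Answer: Reachable cells: 95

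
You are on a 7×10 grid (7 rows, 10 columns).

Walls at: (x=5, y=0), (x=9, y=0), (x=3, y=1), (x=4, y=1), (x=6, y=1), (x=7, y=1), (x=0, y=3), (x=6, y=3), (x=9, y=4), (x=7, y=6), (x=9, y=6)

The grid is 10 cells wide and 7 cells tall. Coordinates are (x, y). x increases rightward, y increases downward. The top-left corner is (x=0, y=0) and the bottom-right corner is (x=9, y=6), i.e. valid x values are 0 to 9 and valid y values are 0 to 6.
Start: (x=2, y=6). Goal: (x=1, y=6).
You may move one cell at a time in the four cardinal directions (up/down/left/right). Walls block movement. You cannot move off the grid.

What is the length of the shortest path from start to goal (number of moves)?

Answer: Shortest path length: 1

Derivation:
BFS from (x=2, y=6) until reaching (x=1, y=6):
  Distance 0: (x=2, y=6)
  Distance 1: (x=2, y=5), (x=1, y=6), (x=3, y=6)  <- goal reached here
One shortest path (1 moves): (x=2, y=6) -> (x=1, y=6)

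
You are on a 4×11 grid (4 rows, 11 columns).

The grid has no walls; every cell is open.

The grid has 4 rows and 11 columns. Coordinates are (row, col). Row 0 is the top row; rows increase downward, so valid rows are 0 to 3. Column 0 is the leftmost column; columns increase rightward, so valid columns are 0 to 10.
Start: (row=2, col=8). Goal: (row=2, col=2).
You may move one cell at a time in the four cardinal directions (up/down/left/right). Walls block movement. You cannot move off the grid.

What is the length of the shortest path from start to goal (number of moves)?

BFS from (row=2, col=8) until reaching (row=2, col=2):
  Distance 0: (row=2, col=8)
  Distance 1: (row=1, col=8), (row=2, col=7), (row=2, col=9), (row=3, col=8)
  Distance 2: (row=0, col=8), (row=1, col=7), (row=1, col=9), (row=2, col=6), (row=2, col=10), (row=3, col=7), (row=3, col=9)
  Distance 3: (row=0, col=7), (row=0, col=9), (row=1, col=6), (row=1, col=10), (row=2, col=5), (row=3, col=6), (row=3, col=10)
  Distance 4: (row=0, col=6), (row=0, col=10), (row=1, col=5), (row=2, col=4), (row=3, col=5)
  Distance 5: (row=0, col=5), (row=1, col=4), (row=2, col=3), (row=3, col=4)
  Distance 6: (row=0, col=4), (row=1, col=3), (row=2, col=2), (row=3, col=3)  <- goal reached here
One shortest path (6 moves): (row=2, col=8) -> (row=2, col=7) -> (row=2, col=6) -> (row=2, col=5) -> (row=2, col=4) -> (row=2, col=3) -> (row=2, col=2)

Answer: Shortest path length: 6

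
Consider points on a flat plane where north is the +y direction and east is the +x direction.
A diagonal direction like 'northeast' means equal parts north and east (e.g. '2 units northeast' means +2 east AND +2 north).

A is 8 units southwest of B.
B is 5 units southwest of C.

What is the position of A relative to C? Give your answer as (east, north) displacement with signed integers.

Answer: A is at (east=-13, north=-13) relative to C.

Derivation:
Place C at the origin (east=0, north=0).
  B is 5 units southwest of C: delta (east=-5, north=-5); B at (east=-5, north=-5).
  A is 8 units southwest of B: delta (east=-8, north=-8); A at (east=-13, north=-13).
Therefore A relative to C: (east=-13, north=-13).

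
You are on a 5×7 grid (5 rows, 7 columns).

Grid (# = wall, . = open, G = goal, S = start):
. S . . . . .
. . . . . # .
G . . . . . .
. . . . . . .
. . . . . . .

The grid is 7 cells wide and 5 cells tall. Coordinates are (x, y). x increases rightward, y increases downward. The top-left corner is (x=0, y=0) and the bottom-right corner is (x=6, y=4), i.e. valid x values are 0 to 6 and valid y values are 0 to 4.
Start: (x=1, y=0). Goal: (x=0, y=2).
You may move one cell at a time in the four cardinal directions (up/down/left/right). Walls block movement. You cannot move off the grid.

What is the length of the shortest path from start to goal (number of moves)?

BFS from (x=1, y=0) until reaching (x=0, y=2):
  Distance 0: (x=1, y=0)
  Distance 1: (x=0, y=0), (x=2, y=0), (x=1, y=1)
  Distance 2: (x=3, y=0), (x=0, y=1), (x=2, y=1), (x=1, y=2)
  Distance 3: (x=4, y=0), (x=3, y=1), (x=0, y=2), (x=2, y=2), (x=1, y=3)  <- goal reached here
One shortest path (3 moves): (x=1, y=0) -> (x=0, y=0) -> (x=0, y=1) -> (x=0, y=2)

Answer: Shortest path length: 3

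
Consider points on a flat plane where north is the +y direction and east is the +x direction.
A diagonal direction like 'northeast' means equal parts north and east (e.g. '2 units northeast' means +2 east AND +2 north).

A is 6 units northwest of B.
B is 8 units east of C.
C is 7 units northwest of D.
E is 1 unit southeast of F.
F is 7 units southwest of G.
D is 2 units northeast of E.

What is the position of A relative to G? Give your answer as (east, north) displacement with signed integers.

Answer: A is at (east=-9, north=7) relative to G.

Derivation:
Place G at the origin (east=0, north=0).
  F is 7 units southwest of G: delta (east=-7, north=-7); F at (east=-7, north=-7).
  E is 1 unit southeast of F: delta (east=+1, north=-1); E at (east=-6, north=-8).
  D is 2 units northeast of E: delta (east=+2, north=+2); D at (east=-4, north=-6).
  C is 7 units northwest of D: delta (east=-7, north=+7); C at (east=-11, north=1).
  B is 8 units east of C: delta (east=+8, north=+0); B at (east=-3, north=1).
  A is 6 units northwest of B: delta (east=-6, north=+6); A at (east=-9, north=7).
Therefore A relative to G: (east=-9, north=7).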